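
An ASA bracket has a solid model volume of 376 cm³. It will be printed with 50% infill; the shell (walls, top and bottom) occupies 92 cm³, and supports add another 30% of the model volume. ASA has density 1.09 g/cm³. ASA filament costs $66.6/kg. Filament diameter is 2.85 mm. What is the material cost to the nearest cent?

Volume inside the shell = 376 − 92, so 284 cm³.
Infill volume: 0.50 × 284 → 142 cm³.
Support = 0.30 × 376 = 112.8 cm³.
Total extruded = 92 + 142 + 112.8 = 346.8 cm³.
Mass = 346.8 × 1.09, so 378.012 g.
At $66.6/kg: 378.012/1000 × 66.6 = $25.18.

$25.18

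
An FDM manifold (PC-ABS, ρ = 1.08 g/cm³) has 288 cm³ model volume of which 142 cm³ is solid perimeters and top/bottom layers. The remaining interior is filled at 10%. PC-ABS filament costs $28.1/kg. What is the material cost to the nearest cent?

Interior volume: 288 − 142 → 146 cm³.
Deposited infill = 0.10 × 146 = 14.6 cm³.
Total printed volume = 142 + 14.6 = 156.6 cm³.
Mass = 156.6 × 1.08 = 169.128 g.
At $28.1/kg: 169.128/1000 × 28.1 = $4.75.

$4.75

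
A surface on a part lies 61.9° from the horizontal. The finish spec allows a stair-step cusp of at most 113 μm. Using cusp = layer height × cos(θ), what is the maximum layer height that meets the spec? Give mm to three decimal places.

0.240 mm

Layer height = cusp / cos(61.9°) = 0.113 / 0.4710 = 0.240 mm.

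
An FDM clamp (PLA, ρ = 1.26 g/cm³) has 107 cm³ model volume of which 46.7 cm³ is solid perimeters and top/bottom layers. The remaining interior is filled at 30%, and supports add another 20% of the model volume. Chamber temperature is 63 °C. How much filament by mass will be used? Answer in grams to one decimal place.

108.6 g

Volume inside the shell: 107 − 46.7 → 60.3 cm³.
Infill deposited = 0.30 × 60.3 = 18.09 cm³.
Support = 0.20 × 107 = 21.4 cm³.
Deposited volume = 46.7 + 18.09 + 21.4 = 86.19 cm³.
Mass = 86.19 × 1.26, so 108.5994 g.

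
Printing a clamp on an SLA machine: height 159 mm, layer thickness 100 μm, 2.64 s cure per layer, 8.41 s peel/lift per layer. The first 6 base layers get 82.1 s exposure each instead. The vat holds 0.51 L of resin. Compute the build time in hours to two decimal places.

Layer count = ceil(159 / 0.1) = 1590.
Bottom layers = 6 × (82.1 + 8.41), so 543.06 s.
Regular layers: 1584 × (2.64 + 8.41) → 17503.2 s.
Sum: 543.06 + 17503.2 = 18046.26 s → 5.01 hours.

5.01 hours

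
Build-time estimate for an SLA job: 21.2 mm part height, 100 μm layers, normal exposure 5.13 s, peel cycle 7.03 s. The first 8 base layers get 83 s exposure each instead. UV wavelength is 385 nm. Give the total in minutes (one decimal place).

53.3 minutes

Number of layers: 21.2 / 0.1 → 212 (rounded up).
Base layers = 8 × (83 + 7.03), so 720.24 s.
Normal layers = 204 × (5.13 + 7.03) = 2480.64 s.
Sum: 720.24 + 2480.64 = 3200.88 s → 53.3 minutes.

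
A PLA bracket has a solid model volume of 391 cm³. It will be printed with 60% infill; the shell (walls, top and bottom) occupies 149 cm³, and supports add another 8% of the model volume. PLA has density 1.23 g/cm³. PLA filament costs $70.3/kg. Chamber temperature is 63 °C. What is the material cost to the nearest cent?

$28.14

Interior volume: 391 − 149 → 242 cm³.
Infill volume = 0.60 × 242 = 145.2 cm³.
Support = 0.08 × 391 = 31.28 cm³.
Deposited volume: 149 + 145.2 + 31.28 → 325.48 cm³.
Mass = 325.48 × 1.23 = 400.3404 g.
Cost = 400.3404 g / 1000 × $70.3/kg = $28.14.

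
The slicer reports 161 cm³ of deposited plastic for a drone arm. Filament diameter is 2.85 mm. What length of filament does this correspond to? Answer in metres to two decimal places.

Cross-section of 2.85 mm filament: π·(2.85/2)² = 6.3794 mm².
L = 161000 mm³ / 6.3794 mm² = 25237.48 mm, i.e. 25.24 m.

25.24 m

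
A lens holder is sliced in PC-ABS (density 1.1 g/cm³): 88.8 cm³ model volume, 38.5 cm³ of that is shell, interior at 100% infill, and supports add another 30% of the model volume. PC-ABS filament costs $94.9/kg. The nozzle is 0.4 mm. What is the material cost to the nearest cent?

$12.05

Volume inside the shell: 88.8 − 38.5 → 50.3 cm³.
Infill deposited = 1.00 × 50.3 = 50.3 cm³.
Support = 0.30 × 88.8 = 26.64 cm³.
Deposited volume = 38.5 + 50.3 + 26.64, so 115.44 cm³.
Mass = 115.44 × 1.1, so 126.984 g.
Cost = 126.984 g / 1000 × $94.9/kg = $12.05.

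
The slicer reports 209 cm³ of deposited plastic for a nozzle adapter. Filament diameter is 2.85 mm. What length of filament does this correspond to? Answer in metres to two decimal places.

Filament cross-section = π × (2.85/2)² = 6.3794 mm².
L = 209000 mm³ / 6.3794 mm² = 32761.7 mm, i.e. 32.76 m.

32.76 m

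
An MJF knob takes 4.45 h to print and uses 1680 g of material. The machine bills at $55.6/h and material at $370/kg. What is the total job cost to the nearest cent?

$869.02

Time charge = 55.6 × 4.45 = $247.42.
Material cost = 370 × 1680/1000, so $621.60.
Job cost: 247.42 + 621.60 = $869.02.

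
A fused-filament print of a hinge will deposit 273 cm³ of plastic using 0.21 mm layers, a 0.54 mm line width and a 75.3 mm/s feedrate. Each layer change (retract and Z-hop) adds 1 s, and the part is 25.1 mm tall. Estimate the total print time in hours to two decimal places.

8.91 hours

Line area: 0.21 × 0.54 → 0.1134 mm².
Toolpath length = 273 cm³ / 0.1134 mm² = 273000 / 0.1134 = 2407407.4 mm.
Print-move time: 2407407.4 / 75.3 → 31970.9 s.
Number of layers: 25.1 / 0.21 → 120 (rounded up).
Non-print overhead = 120 × 1 = 120 s.
Altogether 31970.9 + 120 = 32090.9 s, i.e. 8.91 hours.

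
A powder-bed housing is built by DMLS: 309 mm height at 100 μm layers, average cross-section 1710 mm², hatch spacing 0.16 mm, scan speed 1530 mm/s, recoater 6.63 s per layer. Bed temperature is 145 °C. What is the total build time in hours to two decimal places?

Layers = ⌈309/0.1⌉ = 3090.
Per-layer scan distance = 1710 / 0.16 = 10687.5 mm.
Laser time per layer: 10687.5 / 1530 → 6.9853 s.
Time per layer = 6.9853 + 6.63, so 13.6153 s.
Build time = 3090 × 13.6153 = 42071.277 s = 11.69 hours.

11.69 hours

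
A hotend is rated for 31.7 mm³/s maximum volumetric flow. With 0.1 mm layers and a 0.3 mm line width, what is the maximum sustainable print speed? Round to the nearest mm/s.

A = 0.1 × 0.3 = 0.03 mm².
Max speed = 31.7 / 0.03 = 1056.67 ≈ 1057 mm/s.

1057 mm/s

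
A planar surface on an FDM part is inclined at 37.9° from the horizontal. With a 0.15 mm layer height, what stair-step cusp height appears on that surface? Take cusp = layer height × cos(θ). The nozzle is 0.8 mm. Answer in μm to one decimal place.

cos(37.9°) = 0.7891, so cusp = 0.15 × 0.7891 = 0.118365 mm → 118.4 μm.

118.4 μm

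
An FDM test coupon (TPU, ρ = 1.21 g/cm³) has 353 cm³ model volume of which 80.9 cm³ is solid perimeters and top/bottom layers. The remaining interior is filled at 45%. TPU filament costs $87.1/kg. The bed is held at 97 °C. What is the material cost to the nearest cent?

$21.43

Infill region = 353 − 80.9 = 272.1 cm³.
Infill volume = 0.45 × 272.1, so 122.445 cm³.
Deposited volume: 80.9 + 122.445 → 203.345 cm³.
Mass = 203.345 × 1.21 = 246.04745 g.
Cost = 246.04745 g / 1000 × $87.1/kg = $21.43.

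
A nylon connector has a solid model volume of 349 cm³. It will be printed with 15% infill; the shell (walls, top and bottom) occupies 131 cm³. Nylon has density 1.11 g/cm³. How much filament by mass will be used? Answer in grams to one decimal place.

Volume inside the shell = 349 − 131, so 218 cm³.
Deposited infill = 0.15 × 218, so 32.7 cm³.
Total extruded = 131 + 32.7 = 163.7 cm³.
Mass = 163.7 × 1.11 = 181.707 g.

181.7 g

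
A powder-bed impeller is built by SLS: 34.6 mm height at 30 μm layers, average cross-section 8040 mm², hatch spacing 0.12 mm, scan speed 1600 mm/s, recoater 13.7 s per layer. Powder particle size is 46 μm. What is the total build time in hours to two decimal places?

Number of layers: 34.6 / 0.03 → 1154 (rounded up).
Scan path per layer: 8040 / 0.12 → 67000 mm.
Per-layer scan time: 67000 / 1600 → 41.875 s.
Layer cycle = 41.875 + 13.7 = 55.575 s.
Total: 1154 × 55.575 s = 64133.55 s → 17.81 hours.

17.81 hours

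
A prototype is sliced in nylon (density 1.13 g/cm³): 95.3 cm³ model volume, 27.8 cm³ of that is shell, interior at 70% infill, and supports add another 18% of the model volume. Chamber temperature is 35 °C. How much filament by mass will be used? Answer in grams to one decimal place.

Interior volume = 95.3 − 27.8, so 67.5 cm³.
Deposited infill = 0.70 × 67.5, so 47.25 cm³.
Support: 0.18 × 95.3 → 17.154 cm³.
Deposited volume: 27.8 + 47.25 + 17.154 → 92.204 cm³.
Mass = 92.204 × 1.13, so 104.19052 g.

104.2 g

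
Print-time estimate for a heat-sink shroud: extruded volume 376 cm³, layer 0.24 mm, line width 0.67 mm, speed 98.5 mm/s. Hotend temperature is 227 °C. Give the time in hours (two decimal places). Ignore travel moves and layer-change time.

6.59 hours

Bead cross-section: 0.24 × 0.67 → 0.1608 mm².
Toolpath length = 376 cm³ / 0.1608 mm² = 376000 / 0.1608 = 2338308.5 mm.
Print-move time = 2338308.5 / 98.5 = 23739.2 s.
In the requested units: 23739.2 s = 6.59 hours.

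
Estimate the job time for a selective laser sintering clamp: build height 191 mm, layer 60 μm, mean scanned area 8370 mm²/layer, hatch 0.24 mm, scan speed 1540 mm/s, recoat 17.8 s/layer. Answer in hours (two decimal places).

35.77 hours

Layers = ⌈191/0.06⌉ = 3184.
Per-layer scan distance: 8370 / 0.24 → 34875 mm.
Per-layer scan time = 34875 / 1540 = 22.6461 s.
Per-layer time: 22.6461 + 17.8 → 40.4461 s.
3184 layers × 40.4461 s/layer = 128780.3824 s, i.e. 35.77 hours.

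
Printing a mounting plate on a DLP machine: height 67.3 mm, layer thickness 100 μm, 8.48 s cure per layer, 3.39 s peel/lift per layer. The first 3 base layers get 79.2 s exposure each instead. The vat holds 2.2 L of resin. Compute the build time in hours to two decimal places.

2.28 hours

Layers = ⌈67.3/0.1⌉ = 673.
Burn-in layers = 3 × (79.2 + 3.39) = 247.77 s.
Remaining layers: 670 × (8.48 + 3.39) → 7952.9 s.
Sum: 247.77 + 7952.9 = 8200.67 s → 2.28 hours.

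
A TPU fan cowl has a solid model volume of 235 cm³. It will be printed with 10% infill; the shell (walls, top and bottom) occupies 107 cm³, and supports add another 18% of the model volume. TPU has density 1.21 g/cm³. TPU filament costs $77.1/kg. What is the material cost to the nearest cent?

$15.12

Volume inside the shell: 235 − 107 → 128 cm³.
Infill volume: 0.10 × 128 → 12.8 cm³.
Support = 0.18 × 235, so 42.3 cm³.
Total extruded = 107 + 12.8 + 42.3, so 162.1 cm³.
Mass = 162.1 × 1.21, so 196.141 g.
At $77.1/kg: 196.141/1000 × 77.1 = $15.12.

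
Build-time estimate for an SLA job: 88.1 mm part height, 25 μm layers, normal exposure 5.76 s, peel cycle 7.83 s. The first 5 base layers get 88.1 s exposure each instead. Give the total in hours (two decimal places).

Layer count = ceil(88.1 / 0.025) = 3524.
Bottom layers = 5 × (88.1 + 7.83) = 479.65 s.
Regular layers: 3519 × (5.76 + 7.83) → 47823.21 s.
Sum: 479.65 + 47823.21 = 48302.86 s → 13.42 hours.

13.42 hours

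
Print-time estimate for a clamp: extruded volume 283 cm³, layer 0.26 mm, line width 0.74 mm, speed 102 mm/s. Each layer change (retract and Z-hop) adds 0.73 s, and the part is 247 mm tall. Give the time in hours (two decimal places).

Bead cross-section = 0.26 × 0.74, so 0.1924 mm².
Total extruded path = 283000/0.1924 = 1470894 mm.
Extrusion time = 1470894 / 102 = 14420.5 s.
Layers = ⌈247/0.26⌉ = 950.
Z-hop total = 950 × 0.73, so 693.5 s.
Total = 14420.5 + 693.5 = 15114 s = 4.20 hours.

4.20 hours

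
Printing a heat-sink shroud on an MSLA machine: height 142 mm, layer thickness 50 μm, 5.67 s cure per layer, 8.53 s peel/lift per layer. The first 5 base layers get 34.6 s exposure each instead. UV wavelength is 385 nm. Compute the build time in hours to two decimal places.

11.24 hours

Layers = ⌈142/0.05⌉ = 2840.
Burn-in layers = 5 × (34.6 + 8.53) = 215.65 s.
Normal layers: 2835 × (5.67 + 8.53) → 40257 s.
Total = 215.65 + 40257 = 40472.65 s = 11.24 hours.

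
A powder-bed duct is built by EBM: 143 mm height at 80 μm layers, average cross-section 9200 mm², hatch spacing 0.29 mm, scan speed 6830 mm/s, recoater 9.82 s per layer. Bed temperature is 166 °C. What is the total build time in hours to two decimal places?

7.18 hours

Layer count = ceil(143 / 0.08) = 1788.
Per-layer scan distance = 9200 / 0.29 = 31724.1 mm.
Beam time per layer = 31724.1 / 6830, so 4.6448 s.
Layer cycle = 4.6448 + 9.82 = 14.4648 s.
Build time = 1788 × 14.4648 = 25863.0624 s = 7.18 hours.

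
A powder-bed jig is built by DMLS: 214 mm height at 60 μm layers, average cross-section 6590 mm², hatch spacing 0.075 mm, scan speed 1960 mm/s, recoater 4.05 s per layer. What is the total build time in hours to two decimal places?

Layers = ⌈214/0.06⌉ = 3567.
Scan path per layer = 6590 / 0.075, so 87866.7 mm.
Scan time per layer: 87866.7 / 1960 → 44.8299 s.
Per-layer time = 44.8299 + 4.05 = 48.8799 s.
Build time = 3567 × 48.8799 = 174354.6033 s = 48.43 hours.

48.43 hours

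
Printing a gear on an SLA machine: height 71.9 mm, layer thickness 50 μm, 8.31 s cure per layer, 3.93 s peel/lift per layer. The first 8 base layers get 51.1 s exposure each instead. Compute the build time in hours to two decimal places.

4.98 hours

Layers = ⌈71.9/0.05⌉ = 1438.
Bottom layers = 8 × (51.1 + 3.93) = 440.24 s.
Regular layers = 1430 × (8.31 + 3.93), so 17503.2 s.
Sum: 440.24 + 17503.2 = 17943.44 s → 4.98 hours.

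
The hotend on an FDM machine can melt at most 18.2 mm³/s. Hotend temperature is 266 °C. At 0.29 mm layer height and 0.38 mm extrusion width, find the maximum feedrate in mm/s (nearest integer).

165 mm/s

A = 0.29 × 0.38, so 0.1102 mm².
v_max = Q/A = 18.2/0.1102 = 165.15 mm/s → 165 mm/s.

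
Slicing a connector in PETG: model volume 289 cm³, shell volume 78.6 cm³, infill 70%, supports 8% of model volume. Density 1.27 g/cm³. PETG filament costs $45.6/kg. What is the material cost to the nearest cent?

Infill region = 289 − 78.6, so 210.4 cm³.
Deposited infill = 0.70 × 210.4, so 147.28 cm³.
Support = 0.08 × 289 = 23.12 cm³.
Deposited volume: 78.6 + 147.28 + 23.12 → 249 cm³.
Mass: 249 × 1.27 → 316.23 g.
Cost = 316.23 g / 1000 × $45.6/kg = $14.42.

$14.42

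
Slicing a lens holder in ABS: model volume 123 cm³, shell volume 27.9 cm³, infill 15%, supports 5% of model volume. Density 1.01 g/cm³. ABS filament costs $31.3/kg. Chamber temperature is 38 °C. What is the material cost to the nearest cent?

$1.53

Interior volume = 123 − 27.9, so 95.1 cm³.
Deposited infill = 0.15 × 95.1 = 14.265 cm³.
Support = 0.05 × 123, so 6.15 cm³.
Deposited volume = 27.9 + 14.265 + 6.15 = 48.315 cm³.
Mass: 48.315 × 1.01 → 48.79815 g.
Cost = 48.79815 g / 1000 × $31.3/kg = $1.53.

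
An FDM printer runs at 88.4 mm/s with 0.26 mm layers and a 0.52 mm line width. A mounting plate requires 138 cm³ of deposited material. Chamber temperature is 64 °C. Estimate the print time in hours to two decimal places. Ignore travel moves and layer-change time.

Line area = 0.26 × 0.52, so 0.1352 mm².
Path length: 138000 mm³ / 0.1352 mm² → 1020710.1 mm.
Time extruding = 1020710.1 / 88.4, so 11546.5 s.
In the requested units: 11546.5 s = 3.21 hours.

3.21 hours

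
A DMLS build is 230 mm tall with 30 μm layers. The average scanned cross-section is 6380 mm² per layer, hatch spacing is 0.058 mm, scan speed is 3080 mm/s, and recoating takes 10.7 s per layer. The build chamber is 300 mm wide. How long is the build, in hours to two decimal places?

98.85 hours

Layer count = ceil(230 / 0.03) = 7667.
Per-layer scan distance: 6380 / 0.058 → 110000 mm.
Per-layer scan time = 110000 / 3080 = 35.7143 s.
Time per layer = 35.7143 + 10.7 = 46.4143 s.
Total: 7667 × 46.4143 s = 355858.4381 s → 98.85 hours.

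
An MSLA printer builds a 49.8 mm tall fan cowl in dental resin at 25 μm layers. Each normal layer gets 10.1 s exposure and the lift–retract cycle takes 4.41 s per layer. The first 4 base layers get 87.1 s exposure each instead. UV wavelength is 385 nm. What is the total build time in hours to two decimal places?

Layers = ⌈49.8/0.025⌉ = 1992.
Base layers: 4 × (87.1 + 4.41) → 366.04 s.
Regular layers = 1988 × (10.1 + 4.41), so 28845.88 s.
Sum: 366.04 + 28845.88 = 29211.92 s → 8.11 hours.

8.11 hours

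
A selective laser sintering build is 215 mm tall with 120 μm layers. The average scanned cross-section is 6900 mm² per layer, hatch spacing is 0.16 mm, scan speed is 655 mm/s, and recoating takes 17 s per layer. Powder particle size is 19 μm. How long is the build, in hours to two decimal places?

Number of layers: 215 / 0.12 → 1792 (rounded up).
Scan path per layer: 6900 / 0.16 → 43125 mm.
Laser time per layer = 43125 / 655, so 65.8397 s.
Layer cycle: 65.8397 + 17 → 82.8397 s.
Build time = 1792 × 82.8397 = 148448.7424 s = 41.24 hours.

41.24 hours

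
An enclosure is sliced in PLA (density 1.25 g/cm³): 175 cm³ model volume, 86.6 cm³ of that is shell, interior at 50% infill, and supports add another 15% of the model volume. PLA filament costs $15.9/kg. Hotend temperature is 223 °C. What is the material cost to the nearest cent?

Interior volume = 175 − 86.6, so 88.4 cm³.
Infill deposited = 0.50 × 88.4, so 44.2 cm³.
Support = 0.15 × 175, so 26.25 cm³.
Total printed volume: 86.6 + 44.2 + 26.25 → 157.05 cm³.
Mass = 157.05 × 1.25, so 196.3125 g.
Cost = 196.3125 g / 1000 × $15.9/kg = $3.12.

$3.12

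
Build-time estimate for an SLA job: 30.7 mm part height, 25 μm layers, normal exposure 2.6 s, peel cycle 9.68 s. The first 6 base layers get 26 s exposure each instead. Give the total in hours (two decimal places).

Number of layers: 30.7 / 0.025 → 1228 (rounded up).
Burn-in layers = 6 × (26 + 9.68) = 214.08 s.
Remaining layers = 1222 × (2.6 + 9.68), so 15006.16 s.
Sum: 214.08 + 15006.16 = 15220.24 s → 4.23 hours.

4.23 hours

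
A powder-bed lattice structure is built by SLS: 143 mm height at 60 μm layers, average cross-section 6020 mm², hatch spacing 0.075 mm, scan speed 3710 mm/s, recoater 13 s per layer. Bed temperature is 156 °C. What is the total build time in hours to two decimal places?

22.94 hours

Layer count = ceil(143 / 0.06) = 2384.
Per-layer scan distance = 6020 / 0.075, so 80266.7 mm.
Scan time per layer = 80266.7 / 3710, so 21.6352 s.
Layer cycle = 21.6352 + 13, so 34.6352 s.
2384 layers × 34.6352 s/layer = 82570.3168 s, i.e. 22.94 hours.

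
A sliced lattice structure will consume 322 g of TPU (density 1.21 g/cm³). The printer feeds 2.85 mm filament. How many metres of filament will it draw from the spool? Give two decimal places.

Extruded volume: 322/1.21 = 266.1157 cm³ (266115.7 mm³).
Cross-section of 2.85 mm filament: π·(2.85/2)² = 6.3794 mm².
Length = 266115.7 / 6.3794 = 41714.85 mm = 41.71 m.

41.71 m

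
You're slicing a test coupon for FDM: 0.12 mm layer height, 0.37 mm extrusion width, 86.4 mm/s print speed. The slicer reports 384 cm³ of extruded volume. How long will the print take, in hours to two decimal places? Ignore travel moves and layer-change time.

Bead cross-section = 0.12 × 0.37 = 0.0444 mm².
Path length: 384000 mm³ / 0.0444 mm² → 8648648.6 mm.
Time extruding: 8648648.6 / 86.4 → 100100.1 s.
In the requested units: 100100.1 s = 27.81 hours.

27.81 hours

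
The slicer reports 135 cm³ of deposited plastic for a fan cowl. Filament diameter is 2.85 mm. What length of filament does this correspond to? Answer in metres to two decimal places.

Filament cross-section = π × (2.85/2)² = 6.3794 mm².
Length = 135 cm³ / 6.3794 mm² = 135000 / 6.3794 = 21161.86 mm = 21.16 m.

21.16 m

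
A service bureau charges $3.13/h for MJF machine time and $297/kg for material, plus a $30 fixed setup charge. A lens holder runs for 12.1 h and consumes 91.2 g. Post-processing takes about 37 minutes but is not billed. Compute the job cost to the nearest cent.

Machine-time cost: 3.13 × 12.1 → $37.873.
Feedstock cost: 297 × 91.2/1000 → $27.0864.
Total = 37.873 + 27.0864 + 30 = 94.9594 ≈ $94.96.

$94.96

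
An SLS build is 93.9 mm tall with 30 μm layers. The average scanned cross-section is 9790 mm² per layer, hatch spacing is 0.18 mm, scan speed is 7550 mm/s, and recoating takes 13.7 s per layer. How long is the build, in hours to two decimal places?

18.17 hours

Layers = ⌈93.9/0.03⌉ = 3130.
Scan path per layer = 9790 / 0.18 = 54388.9 mm.
Per-layer scan time = 54388.9 / 7550, so 7.2038 s.
Layer cycle = 7.2038 + 13.7 = 20.9038 s.
3130 layers × 20.9038 s/layer = 65428.894 s, i.e. 18.17 hours.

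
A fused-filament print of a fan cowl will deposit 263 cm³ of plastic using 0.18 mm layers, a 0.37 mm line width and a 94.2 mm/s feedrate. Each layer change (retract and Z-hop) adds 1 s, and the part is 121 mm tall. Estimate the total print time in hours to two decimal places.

11.83 hours

Line area = 0.18 × 0.37, so 0.0666 mm².
Total extruded path = 263000/0.0666 = 3948948.9 mm.
Extrusion time = 3948948.9 / 94.2 = 41920.9 s.
Layer count = ceil(121 / 0.18) = 673.
Z-hop total = 673 × 1, so 673 s.
Total = 41920.9 + 673 = 42593.9 s = 11.83 hours.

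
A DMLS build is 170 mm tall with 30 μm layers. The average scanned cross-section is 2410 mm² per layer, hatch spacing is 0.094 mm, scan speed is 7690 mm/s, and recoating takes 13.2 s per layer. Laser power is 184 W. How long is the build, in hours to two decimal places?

Number of layers: 170 / 0.03 → 5667 (rounded up).
Per-layer scan distance: 2410 / 0.094 → 25638.3 mm.
Laser time per layer = 25638.3 / 7690 = 3.334 s.
Per-layer time = 3.334 + 13.2 = 16.534 s.
Total: 5667 × 16.534 s = 93698.178 s → 26.03 hours.

26.03 hours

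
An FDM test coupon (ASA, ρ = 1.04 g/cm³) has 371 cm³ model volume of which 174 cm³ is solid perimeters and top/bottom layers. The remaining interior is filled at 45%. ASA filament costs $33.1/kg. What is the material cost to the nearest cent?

$9.04

Interior volume = 371 − 174, so 197 cm³.
Deposited infill = 0.45 × 197, so 88.65 cm³.
Total printed volume = 174 + 88.65 = 262.65 cm³.
Mass = 262.65 × 1.04 = 273.156 g.
At $33.1/kg: 273.156/1000 × 33.1 = $9.04.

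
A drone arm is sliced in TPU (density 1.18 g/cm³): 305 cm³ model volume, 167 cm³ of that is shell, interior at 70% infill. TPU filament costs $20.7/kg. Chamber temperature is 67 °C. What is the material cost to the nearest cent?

Volume inside the shell: 305 − 167 → 138 cm³.
Infill volume = 0.70 × 138 = 96.6 cm³.
Deposited volume: 167 + 96.6 → 263.6 cm³.
Mass = 263.6 × 1.18, so 311.048 g.
At $20.7/kg: 311.048/1000 × 20.7 = $6.44.

$6.44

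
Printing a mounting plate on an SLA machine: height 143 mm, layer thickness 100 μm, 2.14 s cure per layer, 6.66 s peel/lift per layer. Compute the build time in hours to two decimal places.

3.50 hours

Number of layers: 143 / 0.1 → 1430 (rounded up).
Per-layer time: 2.14 + 6.66 → 8.8 s.
Build time: 1430 × 8.8 s = 12584 s, i.e. 3.50 hours.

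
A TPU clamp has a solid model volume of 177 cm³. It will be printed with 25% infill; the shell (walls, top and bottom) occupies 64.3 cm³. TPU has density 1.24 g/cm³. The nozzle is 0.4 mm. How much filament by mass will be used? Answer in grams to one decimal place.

114.7 g

Interior volume = 177 − 64.3, so 112.7 cm³.
Infill deposited = 0.25 × 112.7 = 28.175 cm³.
Deposited volume = 64.3 + 28.175, so 92.475 cm³.
Mass = 92.475 × 1.24 = 114.669 g.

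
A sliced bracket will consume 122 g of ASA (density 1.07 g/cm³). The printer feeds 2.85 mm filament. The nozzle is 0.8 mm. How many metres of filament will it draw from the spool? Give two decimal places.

Volume = 122 g / 1.07 g·cm⁻³ = 114.0187 cm³ = 114018.7 mm³.
A = π r² = π × 1.425² = 6.3794 mm².
Length = 114018.7 / 6.3794 = 17872.95 mm = 17.87 m.

17.87 m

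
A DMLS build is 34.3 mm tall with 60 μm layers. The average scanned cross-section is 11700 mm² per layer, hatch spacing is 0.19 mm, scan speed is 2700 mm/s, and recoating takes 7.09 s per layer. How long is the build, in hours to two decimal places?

Layers = ⌈34.3/0.06⌉ = 572.
Hatch length per layer = 11700 / 0.19, so 61578.9 mm.
Per-layer scan time = 61578.9 / 2700 = 22.807 s.
Per-layer time = 22.807 + 7.09, so 29.897 s.
Total: 572 × 29.897 s = 17101.084 s → 4.75 hours.

4.75 hours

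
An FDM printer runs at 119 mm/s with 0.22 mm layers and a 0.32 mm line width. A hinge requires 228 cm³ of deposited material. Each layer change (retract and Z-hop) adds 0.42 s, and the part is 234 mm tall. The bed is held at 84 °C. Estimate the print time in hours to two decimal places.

Bead cross-section = 0.22 × 0.32, so 0.0704 mm².
Total extruded path = 228000/0.0704 = 3238636.4 mm.
Time extruding = 3238636.4 / 119, so 27215.4 s.
Layer count = ceil(234 / 0.22) = 1064.
Non-print overhead = 1064 × 0.42, so 446.88 s.
Total = 27215.4 + 446.88 = 27662.28 s = 7.68 hours.

7.68 hours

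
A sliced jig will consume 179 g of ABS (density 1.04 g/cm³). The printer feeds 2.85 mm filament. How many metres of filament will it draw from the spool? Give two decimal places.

26.98 m

Volume = 179 g / 1.04 g·cm⁻³ = 172.1154 cm³ = 172115.4 mm³.
Filament cross-section = π × (2.85/2)² = 6.3794 mm².
L = V/A = 172115.4/6.3794 = 26979.87 mm → 26.98 m.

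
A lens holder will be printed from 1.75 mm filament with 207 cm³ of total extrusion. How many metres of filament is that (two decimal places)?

Filament cross-section = π × (1.75/2)² = 2.4053 mm².
L = 207000 mm³ / 2.4053 mm² = 86059.95 mm, i.e. 86.06 m.

86.06 m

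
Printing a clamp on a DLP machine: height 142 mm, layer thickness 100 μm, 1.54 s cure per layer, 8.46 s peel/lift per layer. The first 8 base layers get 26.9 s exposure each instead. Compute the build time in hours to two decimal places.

4.00 hours

Number of layers: 142 / 0.1 → 1420 (rounded up).
Base layers = 8 × (26.9 + 8.46), so 282.88 s.
Normal layers: 1412 × (1.54 + 8.46) → 14120 s.
Sum: 282.88 + 14120 = 14402.88 s → 4.00 hours.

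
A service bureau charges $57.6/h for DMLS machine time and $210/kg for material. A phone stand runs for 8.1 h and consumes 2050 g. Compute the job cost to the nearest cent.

Time charge = 57.6 × 8.1, so $466.56.
Material cost = 210 × 2050/1000 = $430.50.
Total = 466.56 + 430.50 = $897.06.

$897.06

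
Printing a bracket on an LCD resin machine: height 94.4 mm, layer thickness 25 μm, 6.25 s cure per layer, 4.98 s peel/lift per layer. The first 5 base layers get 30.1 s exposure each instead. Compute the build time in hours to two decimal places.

11.81 hours

Layer count = ceil(94.4 / 0.025) = 3776.
Bottom layers = 5 × (30.1 + 4.98), so 175.4 s.
Regular layers = 3771 × (6.25 + 4.98), so 42348.33 s.
Total = 175.4 + 42348.33 = 42523.73 s = 11.81 hours.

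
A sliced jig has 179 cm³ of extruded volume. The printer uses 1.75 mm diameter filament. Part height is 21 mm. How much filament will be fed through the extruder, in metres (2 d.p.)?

Cross-section of 1.75 mm filament: π·(1.75/2)² = 2.4053 mm².
L = 179000 mm³ / 2.4053 mm² = 74418.99 mm, i.e. 74.42 m.

74.42 m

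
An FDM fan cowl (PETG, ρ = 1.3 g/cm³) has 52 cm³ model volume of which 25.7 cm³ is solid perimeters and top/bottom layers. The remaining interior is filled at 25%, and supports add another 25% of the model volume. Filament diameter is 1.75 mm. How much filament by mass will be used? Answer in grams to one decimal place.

Interior volume: 52 − 25.7 → 26.3 cm³.
Infill volume = 0.25 × 26.3, so 6.575 cm³.
Support = 0.25 × 52 = 13 cm³.
Total extruded = 25.7 + 6.575 + 13, so 45.275 cm³.
Mass: 45.275 × 1.3 → 58.8575 g.

58.9 g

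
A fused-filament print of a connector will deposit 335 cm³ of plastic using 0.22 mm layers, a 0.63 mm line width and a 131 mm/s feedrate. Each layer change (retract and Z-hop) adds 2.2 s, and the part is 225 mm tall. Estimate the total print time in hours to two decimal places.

5.75 hours

Bead cross-section: 0.22 × 0.63 → 0.1386 mm².
Path length: 335000 mm³ / 0.1386 mm² → 2417027.4 mm.
Time extruding = 2417027.4 / 131 = 18450.6 s.
Layer count = ceil(225 / 0.22) = 1023.
Z-hop total = 1023 × 2.2, so 2250.6 s.
Altogether 18450.6 + 2250.6 = 20701.2 s, i.e. 5.75 hours.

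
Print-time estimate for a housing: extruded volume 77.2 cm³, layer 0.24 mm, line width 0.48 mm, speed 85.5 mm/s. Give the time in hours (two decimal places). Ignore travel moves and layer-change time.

2.18 hours

Line area: 0.24 × 0.48 → 0.1152 mm².
Toolpath length = 77.2 cm³ / 0.1152 mm² = 77200 / 0.1152 = 670138.9 mm.
Time extruding = 670138.9 / 85.5, so 7837.9 s.
That's 7837.9 s → 2.18 hours.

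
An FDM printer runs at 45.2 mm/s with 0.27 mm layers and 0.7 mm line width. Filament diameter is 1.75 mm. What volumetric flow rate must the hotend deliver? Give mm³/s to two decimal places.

8.54

Extrusion cross-section = 0.27 × 0.7 = 0.189 mm².
Q = v·A = 45.2 × 0.189 = 8.54 mm³/s.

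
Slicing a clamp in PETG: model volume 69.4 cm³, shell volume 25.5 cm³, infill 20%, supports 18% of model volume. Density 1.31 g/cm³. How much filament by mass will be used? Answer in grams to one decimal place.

Volume inside the shell = 69.4 − 25.5 = 43.9 cm³.
Infill deposited = 0.20 × 43.9, so 8.78 cm³.
Support = 0.18 × 69.4 = 12.492 cm³.
Total printed volume = 25.5 + 8.78 + 12.492 = 46.772 cm³.
Mass: 46.772 × 1.31 → 61.27132 g.

61.3 g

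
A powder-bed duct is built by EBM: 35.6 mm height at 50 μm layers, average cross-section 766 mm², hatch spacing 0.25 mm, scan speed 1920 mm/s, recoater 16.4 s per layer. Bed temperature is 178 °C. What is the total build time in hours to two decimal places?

3.56 hours

Layer count = ceil(35.6 / 0.05) = 712.
Per-layer scan distance = 766 / 0.25 = 3064 mm.
Beam time per layer = 3064 / 1920 = 1.5958 s.
Per-layer time = 1.5958 + 16.4, so 17.9958 s.
Build time = 712 × 17.9958 = 12813.0096 s = 3.56 hours.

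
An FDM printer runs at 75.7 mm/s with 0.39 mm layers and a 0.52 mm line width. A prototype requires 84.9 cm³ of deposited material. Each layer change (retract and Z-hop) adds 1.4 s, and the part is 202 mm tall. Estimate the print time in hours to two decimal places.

Extrusion cross-section: 0.39 × 0.52 → 0.2028 mm².
Toolpath length = 84.9 cm³ / 0.2028 mm² = 84900 / 0.2028 = 418639.1 mm.
Print-move time = 418639.1 / 75.7 = 5530.2 s.
Layers = ⌈202/0.39⌉ = 518.
Layer-change overhead: 518 × 1.4 → 725.2 s.
Total = 5530.2 + 725.2 = 6255.4 s = 1.74 hours.

1.74 hours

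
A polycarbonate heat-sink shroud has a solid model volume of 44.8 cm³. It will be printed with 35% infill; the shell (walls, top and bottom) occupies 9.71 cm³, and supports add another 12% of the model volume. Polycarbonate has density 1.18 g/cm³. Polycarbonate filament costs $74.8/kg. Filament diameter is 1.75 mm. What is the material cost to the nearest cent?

$2.42

Interior volume = 44.8 − 9.71 = 35.09 cm³.
Infill deposited: 0.35 × 35.09 → 12.2815 cm³.
Support = 0.12 × 44.8 = 5.376 cm³.
Deposited volume: 9.71 + 12.2815 + 5.376 → 27.3675 cm³.
Mass = 27.3675 × 1.18 = 32.29365 g.
At $74.8/kg: 32.29365/1000 × 74.8 = $2.42.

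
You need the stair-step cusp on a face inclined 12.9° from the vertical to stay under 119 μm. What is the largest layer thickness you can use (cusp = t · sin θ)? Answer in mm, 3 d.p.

sin(12.9°) = 0.2233; t_max = 0.119/0.2233 = 0.533 mm.

0.533 mm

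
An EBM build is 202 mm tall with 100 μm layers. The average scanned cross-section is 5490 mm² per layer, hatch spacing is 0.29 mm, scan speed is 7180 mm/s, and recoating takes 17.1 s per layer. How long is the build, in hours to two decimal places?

Layer count = ceil(202 / 0.1) = 2020.
Per-layer scan distance: 5490 / 0.29 → 18931 mm.
Beam time per layer = 18931 / 7180 = 2.6366 s.
Layer cycle = 2.6366 + 17.1, so 19.7366 s.
Total: 2020 × 19.7366 s = 39867.932 s → 11.07 hours.

11.07 hours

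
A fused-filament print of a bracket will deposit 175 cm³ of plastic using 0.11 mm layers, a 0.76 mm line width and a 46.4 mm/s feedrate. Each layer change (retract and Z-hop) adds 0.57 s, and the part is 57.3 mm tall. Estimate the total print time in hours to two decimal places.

12.61 hours

Bead cross-section: 0.11 × 0.76 → 0.0836 mm².
Path length: 175000 mm³ / 0.0836 mm² → 2093301.4 mm.
Extrusion time: 2093301.4 / 46.4 → 45114.3 s.
Layers = ⌈57.3/0.11⌉ = 521.
Layer-change overhead = 521 × 0.57, so 296.97 s.
Total = 45114.3 + 296.97 = 45411.27 s = 12.61 hours.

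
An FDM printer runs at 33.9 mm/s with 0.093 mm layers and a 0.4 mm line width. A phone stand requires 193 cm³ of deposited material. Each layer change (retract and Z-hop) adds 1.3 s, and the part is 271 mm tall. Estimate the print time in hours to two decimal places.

Extrusion cross-section = 0.093 × 0.4 = 0.0372 mm².
Path length: 193000 mm³ / 0.0372 mm² → 5188172 mm.
Print-move time = 5188172 / 33.9 = 153043.4 s.
Layers = ⌈271/0.093⌉ = 2914.
Non-print overhead = 2914 × 1.3, so 3788.2 s.
Altogether 153043.4 + 3788.2 = 156831.6 s, i.e. 43.56 hours.

43.56 hours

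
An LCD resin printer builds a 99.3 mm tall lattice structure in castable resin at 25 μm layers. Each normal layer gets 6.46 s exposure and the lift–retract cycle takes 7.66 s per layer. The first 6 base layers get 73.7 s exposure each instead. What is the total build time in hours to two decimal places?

15.69 hours

Layers = ⌈99.3/0.025⌉ = 3972.
Burn-in layers = 6 × (73.7 + 7.66), so 488.16 s.
Remaining layers = 3966 × (6.46 + 7.66) = 55999.92 s.
Sum: 488.16 + 55999.92 = 56488.08 s → 15.69 hours.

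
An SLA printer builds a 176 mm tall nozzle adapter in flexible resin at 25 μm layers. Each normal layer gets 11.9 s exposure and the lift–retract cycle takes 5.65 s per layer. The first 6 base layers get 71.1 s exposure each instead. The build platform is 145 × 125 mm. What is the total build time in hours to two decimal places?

Number of layers: 176 / 0.025 → 7040 (rounded up).
Burn-in layers = 6 × (71.1 + 5.65), so 460.5 s.
Normal layers = 7034 × (11.9 + 5.65) = 123446.7 s.
Sum: 460.5 + 123446.7 = 123907.2 s → 34.42 hours.

34.42 hours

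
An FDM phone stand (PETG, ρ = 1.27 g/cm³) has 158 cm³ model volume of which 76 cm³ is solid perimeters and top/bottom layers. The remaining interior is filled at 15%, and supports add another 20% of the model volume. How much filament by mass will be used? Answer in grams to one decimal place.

Volume inside the shell = 158 − 76 = 82 cm³.
Infill deposited = 0.15 × 82 = 12.3 cm³.
Support = 0.20 × 158 = 31.6 cm³.
Total extruded: 76 + 12.3 + 31.6 → 119.9 cm³.
Mass = 119.9 × 1.27, so 152.273 g.

152.3 g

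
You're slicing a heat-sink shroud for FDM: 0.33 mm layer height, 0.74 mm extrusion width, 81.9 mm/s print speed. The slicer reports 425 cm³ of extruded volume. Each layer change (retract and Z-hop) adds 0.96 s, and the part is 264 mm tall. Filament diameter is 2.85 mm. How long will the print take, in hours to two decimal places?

Bead cross-section: 0.33 × 0.74 → 0.2442 mm².
Toolpath length = 425 cm³ / 0.2442 mm² = 425000 / 0.2442 = 1740376.7 mm.
Time extruding: 1740376.7 / 81.9 → 21250 s.
Layers = ⌈264/0.33⌉ = 800.
Layer-change overhead = 800 × 0.96, so 768 s.
Total = 21250 + 768 = 22018 s = 6.12 hours.

6.12 hours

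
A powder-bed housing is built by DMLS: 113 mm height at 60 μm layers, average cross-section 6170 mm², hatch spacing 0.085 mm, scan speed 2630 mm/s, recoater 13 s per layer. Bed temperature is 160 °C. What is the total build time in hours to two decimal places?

21.25 hours

Layers = ⌈113/0.06⌉ = 1884.
Scan path per layer = 6170 / 0.085, so 72588.2 mm.
Laser time per layer: 72588.2 / 2630 → 27.6001 s.
Time per layer = 27.6001 + 13 = 40.6001 s.
Build time = 1884 × 40.6001 = 76490.5884 s = 21.25 hours.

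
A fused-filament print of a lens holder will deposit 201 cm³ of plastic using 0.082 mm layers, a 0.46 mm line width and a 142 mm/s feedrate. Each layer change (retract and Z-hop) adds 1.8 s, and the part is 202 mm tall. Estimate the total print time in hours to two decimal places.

11.66 hours

Line area: 0.082 × 0.46 → 0.03772 mm².
Toolpath length = 201 cm³ / 0.03772 mm² = 201000 / 0.03772 = 5328738.1 mm.
Time extruding = 5328738.1 / 142 = 37526.3 s.
Layer count = ceil(202 / 0.082) = 2464.
Layer-change overhead = 2464 × 1.8, so 4435.2 s.
Total = 37526.3 + 4435.2 = 41961.5 s = 11.66 hours.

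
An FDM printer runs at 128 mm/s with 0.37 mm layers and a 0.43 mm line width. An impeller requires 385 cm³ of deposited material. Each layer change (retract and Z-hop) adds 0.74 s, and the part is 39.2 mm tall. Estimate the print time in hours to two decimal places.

5.27 hours

Line area = 0.37 × 0.43, so 0.1591 mm².
Toolpath length = 385 cm³ / 0.1591 mm² = 385000 / 0.1591 = 2419861.7 mm.
Print-move time = 2419861.7 / 128 = 18905.2 s.
Layer count = ceil(39.2 / 0.37) = 106.
Non-print overhead = 106 × 0.74, so 78.44 s.
Altogether 18905.2 + 78.44 = 18983.64 s, i.e. 5.27 hours.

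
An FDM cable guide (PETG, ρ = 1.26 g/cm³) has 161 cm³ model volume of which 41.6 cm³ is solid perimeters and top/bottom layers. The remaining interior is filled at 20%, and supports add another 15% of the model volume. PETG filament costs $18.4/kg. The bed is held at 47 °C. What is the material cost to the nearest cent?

$2.08

Interior volume = 161 − 41.6 = 119.4 cm³.
Deposited infill: 0.20 × 119.4 → 23.88 cm³.
Support = 0.15 × 161 = 24.15 cm³.
Deposited volume = 41.6 + 23.88 + 24.15 = 89.63 cm³.
Mass = 89.63 × 1.26, so 112.9338 g.
At $18.4/kg: 112.9338/1000 × 18.4 = $2.08.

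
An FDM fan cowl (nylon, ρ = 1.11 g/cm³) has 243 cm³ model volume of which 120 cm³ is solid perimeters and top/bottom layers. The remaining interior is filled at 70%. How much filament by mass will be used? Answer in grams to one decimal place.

228.8 g

Interior volume = 243 − 120, so 123 cm³.
Infill volume: 0.70 × 123 → 86.1 cm³.
Total printed volume = 120 + 86.1, so 206.1 cm³.
Mass: 206.1 × 1.11 → 228.771 g.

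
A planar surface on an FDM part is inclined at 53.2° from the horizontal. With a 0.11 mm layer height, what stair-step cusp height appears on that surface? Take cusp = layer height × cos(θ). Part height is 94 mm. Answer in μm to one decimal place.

65.9 μm

Cusp = layer height × cos(53.2°) = 0.11 × 0.5990 = 0.06589 mm = 65.9 μm.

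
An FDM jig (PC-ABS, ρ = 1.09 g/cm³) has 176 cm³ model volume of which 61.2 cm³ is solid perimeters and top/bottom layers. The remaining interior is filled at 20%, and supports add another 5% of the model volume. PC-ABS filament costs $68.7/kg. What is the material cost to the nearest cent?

Interior volume = 176 − 61.2 = 114.8 cm³.
Infill volume = 0.20 × 114.8 = 22.96 cm³.
Support = 0.05 × 176 = 8.8 cm³.
Total extruded: 61.2 + 22.96 + 8.8 → 92.96 cm³.
Mass: 92.96 × 1.09 → 101.3264 g.
At $68.7/kg: 101.3264/1000 × 68.7 = $6.96.

$6.96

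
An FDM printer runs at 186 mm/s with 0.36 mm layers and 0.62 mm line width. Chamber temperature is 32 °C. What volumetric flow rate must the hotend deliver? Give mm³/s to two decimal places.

41.52

Bead cross-section: 0.36 × 0.62 → 0.2232 mm².
Volumetric flow = 186 × 0.2232 = 41.52 mm³/s.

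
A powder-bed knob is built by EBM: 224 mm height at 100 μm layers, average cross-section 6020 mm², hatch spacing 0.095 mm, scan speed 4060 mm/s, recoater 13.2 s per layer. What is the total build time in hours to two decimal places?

17.92 hours

Number of layers: 224 / 0.1 → 2240 (rounded up).
Hatch length per layer = 6020 / 0.095 = 63368.4 mm.
Per-layer scan time = 63368.4 / 4060, so 15.608 s.
Time per layer: 15.608 + 13.2 → 28.808 s.
Total: 2240 × 28.808 s = 64529.92 s → 17.92 hours.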